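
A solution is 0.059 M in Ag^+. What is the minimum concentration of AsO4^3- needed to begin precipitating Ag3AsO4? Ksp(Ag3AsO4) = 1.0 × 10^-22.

4.9 × 10^-19 M

Ag3AsO4(s) ⇌ 3 Ag^+(aq) + AsO4^3-(aq)
Ksp = [Ag^+]^3[AsO4^3-]
Precipitation begins when Q = Ksp. With [Ag^+] = 0.059 M:
1.0 × 10^-22 = (0.059)^3 × [AsO4^3-]
[AsO4^3-] = (1.0 × 10^-22 / 2.05 × 10^-4) = 4.9 × 10^-19 M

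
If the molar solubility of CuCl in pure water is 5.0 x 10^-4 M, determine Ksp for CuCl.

Ksp = 2.5 × 10^-7

CuCl(s) ⇌ Cu^+(aq) + Cl^-(aq)
Let s = molar solubility. Then [Cu^+] = s and [Cl^-] = s.
Ksp = [Cu^+][Cl^-]
Ksp = s^2
With s = 5.0 × 10^-4: Ksp = 2.5 × 10^-7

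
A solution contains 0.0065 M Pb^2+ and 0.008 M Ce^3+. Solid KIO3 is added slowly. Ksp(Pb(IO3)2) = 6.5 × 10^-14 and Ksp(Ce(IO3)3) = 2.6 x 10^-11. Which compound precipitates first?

Precipitation of each salt starts when its ion product equals its Ksp.
For Pb(IO3)2: 6.5 × 10^-14 = 0.0065 × [IO3^-]^2  ⇒  [IO3^-] = 3.2 × 10^-6 M.
For Ce(IO3)3: 2.6 x 10^-11 = 0.008 × [IO3^-]^3  ⇒  [IO3^-] = 1.5 x 10^-3 M.
The salt with the lower threshold [IO3^-] precipitates first: Pb(IO3)2.

Pb(IO3)2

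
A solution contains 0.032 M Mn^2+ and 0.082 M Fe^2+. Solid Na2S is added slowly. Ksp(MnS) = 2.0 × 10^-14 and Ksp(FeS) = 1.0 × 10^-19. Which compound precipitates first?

Precipitation of each salt starts when its ion product equals its Ksp.
For MnS: 2.0 × 10^-14 = 0.032 × [S^2-]  ⇒  [S^2-] = 6.3 x 10^-13 M.
For FeS: 1.0 × 10^-19 = 0.082 × [S^2-]  ⇒  [S^2-] = 1.2 × 10^-18 M.
The salt with the lower threshold [S^2-] precipitates first: FeS.

FeS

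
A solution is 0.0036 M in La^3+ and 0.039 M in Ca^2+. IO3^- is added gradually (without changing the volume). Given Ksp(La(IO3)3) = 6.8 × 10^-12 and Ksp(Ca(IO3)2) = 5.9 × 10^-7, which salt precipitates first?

Precipitation of each salt starts when its ion product equals its Ksp.
For La(IO3)3: 6.8 × 10^-12 = 0.0036 × [IO3^-]^3  ⇒  [IO3^-] = 1.2 × 10^-3 M.
For Ca(IO3)2: 5.9 × 10^-7 = 0.039 × [IO3^-]^2  ⇒  [IO3^-] = 3.9 x 10^-3 M.
The salt with the lower threshold [IO3^-] precipitates first: La(IO3)3.

La(IO3)3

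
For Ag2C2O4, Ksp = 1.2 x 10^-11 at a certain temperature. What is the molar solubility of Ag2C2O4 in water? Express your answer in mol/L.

Ag2C2O4(s) <=> 2 Ag^+ + C2O4^2-
Ksp = [Ag^+]^2[C2O4^2-]
For each mole of Ag2C2O4 that dissolves: [Ag^+] = 2s, [C2O4^2-] = s.
Substituting: Ksp = (2s)^2s = 4s^3
Solving, s = (1.2 x 10^-11/4)^(1/3) = 1.4 × 10^-4 M

1.4e-4 M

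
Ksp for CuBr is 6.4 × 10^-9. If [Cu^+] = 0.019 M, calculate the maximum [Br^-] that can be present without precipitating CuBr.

3.4 × 10^-7 M

CuBr(s) <=> Cu^+(aq) + Br^-(aq)
Ksp = [Cu^+][Br^-]
Precipitation begins when Q = Ksp. With [Cu^+] = 0.019 M:
6.4 × 10^-9 = (0.019) × [Br^-]
[Br^-] = (6.4 × 10^-9 / 1.9 x 10^-2) = 3.4 × 10^-7 M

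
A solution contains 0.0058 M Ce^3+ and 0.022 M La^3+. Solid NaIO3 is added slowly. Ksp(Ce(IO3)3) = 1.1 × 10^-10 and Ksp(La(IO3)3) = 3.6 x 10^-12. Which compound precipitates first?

Precipitation of each salt starts when its ion product equals its Ksp.
For Ce(IO3)3: 1.1 × 10^-10 = 0.0058 × [IO3^-]^3  ⇒  [IO3^-] = 2.7 × 10^-3 M.
For La(IO3)3: 3.6 x 10^-12 = 0.022 × [IO3^-]^3  ⇒  [IO3^-] = 5.5 × 10^-4 M.
The salt with the lower threshold [IO3^-] precipitates first: La(IO3)3.

La(IO3)3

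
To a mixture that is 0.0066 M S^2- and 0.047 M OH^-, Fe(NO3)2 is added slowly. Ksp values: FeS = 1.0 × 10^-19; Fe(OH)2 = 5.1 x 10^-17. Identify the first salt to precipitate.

FeS

Precipitation of each salt starts when its ion product equals its Ksp.
For FeS: 1.0 × 10^-19 = 0.0066 × [Fe^2+]  ⇒  [Fe^2+] = 1.5 × 10^-17 M.
For Fe(OH)2: 5.1 x 10^-17 = (0.047)^2 × [Fe^2+]  ⇒  [Fe^2+] = 2.3 × 10^-14 M.
The salt with the lower threshold [Fe^2+] precipitates first: FeS.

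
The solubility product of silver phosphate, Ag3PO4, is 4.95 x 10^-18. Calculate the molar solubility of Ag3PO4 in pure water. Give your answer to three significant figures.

s = 2.07 x 10^-5 M

Ag3PO4(s) ⇌ 3 Ag^+ + PO4^3-
Ksp = [Ag^+]^3[PO4^3-]
Let s = molar solubility. Then [Ag^+] = 3s and [PO4^3-] = s.
So Ksp = (3s)^3 × s = 27s^4
s^4 = 4.95 x 10^-18 / 27, so s = 2.07 × 10^-5 M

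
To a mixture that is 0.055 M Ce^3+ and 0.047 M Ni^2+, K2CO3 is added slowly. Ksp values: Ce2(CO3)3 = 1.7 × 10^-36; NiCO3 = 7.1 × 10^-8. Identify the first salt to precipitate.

Ce2(CO3)3

Each salt begins to precipitate when Q = Ksp, i.e. when [CO3^2-] reaches its threshold.
For Ce2(CO3)3: 1.7 × 10^-36 = (0.055)^2 × [CO3^2-]^3  ⇒  [CO3^2-] = 8.3 x 10^-12 M.
For NiCO3: 7.1 × 10^-8 = 0.047 × [CO3^2-]  ⇒  [CO3^2-] = 1.5 × 10^-6 M.
The salt with the lower threshold [CO3^2-] precipitates first: Ce2(CO3)3.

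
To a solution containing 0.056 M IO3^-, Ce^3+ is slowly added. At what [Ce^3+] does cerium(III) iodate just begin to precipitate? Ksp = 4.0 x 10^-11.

Ce(IO3)3(s) ⇌ Ce^3+(aq) + 3 IO3^-(aq)
Ksp = [Ce^3+][IO3^-]^3
Precipitation begins when Q = Ksp. With [IO3^-] = 0.056 M:
4.0 x 10^-11 = (0.056)^3 × [Ce^3+]
[Ce^3+] = (4.0 x 10^-11 / 1.76 × 10^-4) = 2.3 × 10^-7 M

[Ce^3+] ≈ 2.3 × 10^-7 M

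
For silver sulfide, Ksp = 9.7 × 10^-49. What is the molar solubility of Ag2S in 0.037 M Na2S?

Ag2S(s) ⇌ 2 Ag^+ + S^2-
Ksp = [Ag^+]^2[S^2-]
Let s be the molar solubility in this solution. [Ag^+] = 2s, [S^2-] = 0.037 + s ≈ 0.037 (common-ion effect: S^2- is already 0.037 M).
Ksp ≈ (2s)^2 × 0.037
s = 2.6 × 10^-24 M
Check: s = 2.6 × 10^-24 ≪ 0.037, so the approximation is valid.

2.6 × 10^-24 M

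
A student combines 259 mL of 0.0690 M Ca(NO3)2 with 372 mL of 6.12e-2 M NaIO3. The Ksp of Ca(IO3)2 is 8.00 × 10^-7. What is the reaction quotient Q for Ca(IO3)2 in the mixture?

Total volume = 259 + 372 = 631 mL.
[Ca^2+] = 6.90 × 10^-2 × (259/631) = 2.832 × 10^-2 M
[IO3^-] = 6.12 × 10^-2 × (372/631) = 3.608 x 10^-2 M
Ca(IO3)2(s) <=> Ca^2+ + 2 IO3^-, so Q = [Ca^2+][IO3^-]^2
Q = (2.832 x 10^-2)(3.608 × 10^-2)^2 = 3.69 × 10^-5
Q > Ksp, so Ca(IO3)2 will precipitate.

3.69 × 10^-5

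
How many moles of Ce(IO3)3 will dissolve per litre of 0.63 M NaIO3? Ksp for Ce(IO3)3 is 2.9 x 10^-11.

Ce(IO3)3(s) ⇌ Ce^3+(aq) + 3 IO3^-(aq)
Ksp = [Ce^3+][IO3^-]^3
Let s be the molar solubility in this solution. [Ce^3+] = s, [IO3^-] = 0.63 + 3s ≈ 0.63 (Ksp is small, so little additional dissolves).
Ksp ≈ s × (0.63)^3
s = 1.2 × 10^-10 M
Check: 3s = 3.5 × 10^-10 ≪ 0.63, so the approximation is valid.

s ≈ 1.2e-10 M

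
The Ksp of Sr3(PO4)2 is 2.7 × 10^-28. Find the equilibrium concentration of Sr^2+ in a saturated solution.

Sr3(PO4)2(s) ⇌ 3 Sr^2+ + 2 PO4^3-
Ksp = [Sr^2+]^3[PO4^3-]^2
If s mol/L of Sr3(PO4)2 dissolves, [Sr^2+] = 3s and [PO4^3-] = 2s.
So Ksp = (3s)^3 × (2s)^2 = 108s^5
s^5 = 2.7 × 10^-28 / 108, so s = 1.20 × 10^-6 M
[Sr^2+] = 3s = 3.6 × 10^-6 M

[Sr^2+] ≈ 3.6e-6 M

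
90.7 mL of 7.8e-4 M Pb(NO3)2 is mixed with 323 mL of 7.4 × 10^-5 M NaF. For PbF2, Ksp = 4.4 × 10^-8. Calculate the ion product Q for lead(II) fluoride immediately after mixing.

Q = 5.7 × 10^-13

Total volume = 90.7 + 323 = 413.7 mL.
[Pb^2+] = 7.8 × 10^-4 × (90.7/413.7) = 1.71 × 10^-4 M
[F^-] = 7.4 x 10^-5 × (323/413.7) = 5.78 × 10^-5 M
PbF2(s) ⇌ Pb^2+(aq) + 2 F^-(aq), so Q = [Pb^2+][F^-]^2
Q = (1.71 x 10^-4)(5.78 × 10^-5)^2 = 5.7 × 10^-13
Q < Ksp, so no precipitate of PbF2 forms.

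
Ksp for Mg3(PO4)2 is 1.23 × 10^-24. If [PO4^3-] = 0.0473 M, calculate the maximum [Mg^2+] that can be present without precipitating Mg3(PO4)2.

Mg3(PO4)2(s) <=> 3 Mg^2+(aq) + 2 PO4^3-(aq)
Ksp = [Mg^2+]^3[PO4^3-]^2
Precipitation begins when Q = Ksp. With [PO4^3-] = 0.0473 M:
1.23 × 10^-24 = (0.0473)^2 × [Mg^2+]^3
[Mg^2+] = (1.23 × 10^-24 / 2.237 x 10^-3)^(1/3) = 8.19 × 10^-8 M

[Mg^2+] = 8.19e-8 M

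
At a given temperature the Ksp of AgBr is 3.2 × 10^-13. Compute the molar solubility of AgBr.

s ≈ 5.7 × 10^-7 M

AgBr(s) <=> Ag^+ + Br^-
Ksp = [Ag^+][Br^-]
If s mol/L of AgBr dissolves, [Ag^+] = s and [Br^-] = s.
Ksp = (s)(s) = s^2
s = √(3.2 × 10^-13) = 5.7 x 10^-7 M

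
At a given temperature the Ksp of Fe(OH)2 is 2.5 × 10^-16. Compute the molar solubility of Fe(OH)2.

Fe(OH)2(s) ⇌ Fe^2+(aq) + 2 OH^-(aq)
Ksp = [Fe^2+][OH^-]^2
For each mole of Fe(OH)2 that dissolves: [Fe^2+] = s, [OH^-] = 2s.
Ksp = s(2s)^2 = 4s^3
s = (2.5 × 10^-16 / 4)^(1/3) = 4.0 × 10^-6 M

4.0 × 10^-6 M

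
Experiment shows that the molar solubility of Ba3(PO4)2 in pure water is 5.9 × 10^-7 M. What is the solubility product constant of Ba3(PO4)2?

Ksp ≈ 7.7e-30

Ba3(PO4)2(s) ⇌ 3 Ba^2+ + 2 PO4^3-
Let s = molar solubility. Then [Ba^2+] = 3s and [PO4^3-] = 2s.
Ksp = [Ba^2+]^3[PO4^3-]^2
Substituting: Ksp = (3s)^3(2s)^2 = 108s^5
Ksp = 108 × (5.9 × 10^-7)^5 = 7.7 × 10^-30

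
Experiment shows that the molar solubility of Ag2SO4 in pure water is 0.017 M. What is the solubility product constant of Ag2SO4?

Ag2SO4(s) <=> 2 Ag^+ + SO4^2-
Let s = molar solubility. Then [Ag^+] = 2s and [SO4^2-] = s.
Ksp = [Ag^+]^2[SO4^2-]
So Ksp = (2s)^2 × s = 4s^3
With s = 1.7 × 10^-2: Ksp = 2.0 x 10^-5

Ksp ≈ 2.0e-5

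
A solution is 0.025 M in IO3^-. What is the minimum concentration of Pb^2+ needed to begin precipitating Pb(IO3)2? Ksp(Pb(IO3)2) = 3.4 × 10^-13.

Pb(IO3)2(s) ⇌ Pb^2+ + 2 IO3^-
Ksp = [Pb^2+][IO3^-]^2
Precipitation begins when Q = Ksp. With [IO3^-] = 0.025 M:
3.4 × 10^-13 = (0.025)^2 × [Pb^2+]
[Pb^2+] = (3.4 × 10^-13 / 6.25 × 10^-4) = 5.4 × 10^-10 M

[Pb^2+] ≈ 5.4 x 10^-10 M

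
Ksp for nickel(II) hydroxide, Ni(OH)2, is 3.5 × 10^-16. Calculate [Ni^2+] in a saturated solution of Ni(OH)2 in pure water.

Ni(OH)2(s) ⇌ Ni^2+(aq) + 2 OH^-(aq)
Ksp = [Ni^2+][OH^-]^2
Let s = molar solubility. Then [Ni^2+] = s and [OH^-] = 2s.
Ksp = s(2s)^2 = 4s^3
Solving, s = (3.5 × 10^-16/4)^(1/3) = 4.44 × 10^-6 M
[Ni^2+] = s = 4.4 × 10^-6 M

[Ni^2+] ≈ 4.4 × 10^-6 M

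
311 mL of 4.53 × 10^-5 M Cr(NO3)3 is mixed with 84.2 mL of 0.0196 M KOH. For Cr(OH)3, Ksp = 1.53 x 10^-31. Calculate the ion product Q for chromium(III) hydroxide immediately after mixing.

Total volume = 311 + 84.2 = 395.2 mL.
[Cr^3+] = 4.53 x 10^-5 × (311/395.2) = 3.565 × 10^-5 M
[OH^-] = 1.96 × 10^-2 × (84.2/395.2) = 4.176 x 10^-3 M
Cr(OH)3(s) ⇌ Cr^3+ + 3 OH^-, so Q = [Cr^3+][OH^-]^3
Q = (3.565 × 10^-5)(4.176 × 10^-3)^3 = 2.60 × 10^-12
Q > Ksp, so Cr(OH)3 will precipitate.

Q = 2.60 x 10^-12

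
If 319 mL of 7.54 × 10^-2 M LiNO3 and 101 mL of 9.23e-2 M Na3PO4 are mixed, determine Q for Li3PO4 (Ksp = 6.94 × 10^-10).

Q = 4.17 x 10^-6

Total volume = 319 + 101 = 420 mL.
[Li^+] = 7.54 x 10^-2 × (319/420) = 5.727 × 10^-2 M
[PO4^3-] = 9.23 × 10^-2 × (101/420) = 2.220 × 10^-2 M
Li3PO4(s) ⇌ 3 Li^+ + PO4^3-, so Q = [Li^+]^3[PO4^3-]
Q = (5.727 × 10^-2)^3(2.220 × 10^-2) = 4.17 x 10^-6
Q > Ksp, so Li3PO4 will precipitate.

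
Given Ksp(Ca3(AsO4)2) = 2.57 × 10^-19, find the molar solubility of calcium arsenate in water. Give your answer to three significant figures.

s ≈ 7.50 x 10^-5 M

Ca3(AsO4)2(s) ⇌ 3 Ca^2+(aq) + 2 AsO4^3-(aq)
Ksp = [Ca^2+]^3[AsO4^3-]^2
Let s = molar solubility. Then [Ca^2+] = 3s and [AsO4^3-] = 2s.
Substituting: Ksp = (3s)^3(2s)^2 = 108s^5
s = (2.57 × 10^-19 / 108)^(1/5) = 7.50 × 10^-5 M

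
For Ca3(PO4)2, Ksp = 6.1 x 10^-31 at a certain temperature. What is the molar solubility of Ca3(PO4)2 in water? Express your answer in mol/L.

3.6 x 10^-7 M

Ca3(PO4)2(s) <=> 3 Ca^2+ + 2 PO4^3-
Ksp = [Ca^2+]^3[PO4^3-]^2
Let s = molar solubility. Then [Ca^2+] = 3s and [PO4^3-] = 2s.
Substituting: Ksp = (3s)^3(2s)^2 = 108s^5
Solving, s = (6.1 x 10^-31/108)^(1/5) = 3.6 × 10^-7 M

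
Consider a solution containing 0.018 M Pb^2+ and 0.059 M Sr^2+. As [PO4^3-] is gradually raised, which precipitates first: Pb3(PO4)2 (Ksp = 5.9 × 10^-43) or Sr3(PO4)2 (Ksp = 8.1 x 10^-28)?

Each salt begins to precipitate when Q = Ksp, i.e. when [PO4^3-] reaches its threshold.
For Pb3(PO4)2: 5.9 × 10^-43 = (0.018)^3 × [PO4^3-]^2  ⇒  [PO4^3-] = 3.2 x 10^-19 M.
For Sr3(PO4)2: 8.1 x 10^-28 = (0.059)^3 × [PO4^3-]^2  ⇒  [PO4^3-] = 2.0 × 10^-12 M.
The salt with the lower threshold [PO4^3-] precipitates first: Pb3(PO4)2.

Pb3(PO4)2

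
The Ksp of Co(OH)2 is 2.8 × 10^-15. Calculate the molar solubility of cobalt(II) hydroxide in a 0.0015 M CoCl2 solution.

s = 6.8 x 10^-7 M

Co(OH)2(s) ⇌ Co^2+(aq) + 2 OH^-(aq)
Ksp = [Co^2+][OH^-]^2
Let s be the molar solubility in this solution. [Co^2+] = 0.0015 + s ≈ 0.0015, [OH^-] = 2s (Ksp is small, so little additional dissolves).
Ksp ≈ 0.0015 × (2s)^2
s = 6.8 x 10^-7 M
Check: s = 6.8 × 10^-7 ≪ 0.0015, so the approximation is valid.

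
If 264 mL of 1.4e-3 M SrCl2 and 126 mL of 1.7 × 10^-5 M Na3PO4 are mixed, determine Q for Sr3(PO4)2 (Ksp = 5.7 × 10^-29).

Total volume = 264 + 126 = 390 mL.
[Sr^2+] = 1.4 × 10^-3 × (264/390) = 9.48 x 10^-4 M
[PO4^3-] = 1.7 × 10^-5 × (126/390) = 5.49 x 10^-6 M
Sr3(PO4)2(s) ⇌ 3 Sr^2+(aq) + 2 PO4^3-(aq), so Q = [Sr^2+]^3[PO4^3-]^2
Q = (9.48 x 10^-4)^3(5.49 × 10^-6)^2 = 2.6 × 10^-20
Q > Ksp, so Sr3(PO4)2 will precipitate.

Q ≈ 2.6 x 10^-20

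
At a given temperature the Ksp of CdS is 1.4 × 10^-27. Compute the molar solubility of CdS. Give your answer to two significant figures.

3.7 × 10^-14 M

CdS(s) ⇌ Cd^2+ + S^2-
Ksp = [Cd^2+][S^2-]
If s mol/L of CdS dissolves, [Cd^2+] = s and [S^2-] = s.
Ksp = (s)(s) = s^2
s = √(1.4 × 10^-27) = 3.7 × 10^-14 M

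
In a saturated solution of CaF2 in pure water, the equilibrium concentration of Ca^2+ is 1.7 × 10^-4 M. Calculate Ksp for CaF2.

CaF2(s) ⇌ Ca^2+ + 2 F^-
Stoichiometry gives [F^-] = (2/1)[Ca^2+] = 3.40 × 10^-4 M.
Ksp = [Ca^2+][F^-]^2
Ksp = 1.7 × 10^-4 × (3.40 × 10^-4)^2 = 2.0 × 10^-11

2.0e-11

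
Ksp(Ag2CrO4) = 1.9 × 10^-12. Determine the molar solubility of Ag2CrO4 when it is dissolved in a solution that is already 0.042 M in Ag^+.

1.1 × 10^-9 M

Ag2CrO4(s) <=> 2 Ag^+(aq) + CrO4^2-(aq)
Ksp = [Ag^+]^2[CrO4^2-]
Let s = moles of Ag2CrO4 that dissolve per litre. [Ag^+] = 0.042 + 2s ≈ 0.042, [CrO4^2-] = s (common-ion effect: Ag^+ is already 0.042 M).
Ksp ≈ (0.042)^2 × s
s = 1.1 × 10^-9 M
Check: 2s = 2.2 x 10^-9 ≪ 0.042, so the approximation is valid.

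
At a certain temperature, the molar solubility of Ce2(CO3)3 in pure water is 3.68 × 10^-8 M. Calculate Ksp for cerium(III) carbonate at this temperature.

Ksp ≈ 7.29e-36

Ce2(CO3)3(s) ⇌ 2 Ce^3+ + 3 CO3^2-
If s mol/L of Ce2(CO3)3 dissolves, [Ce^3+] = 2s and [CO3^2-] = 3s.
Ksp = [Ce^3+]^2[CO3^2-]^3
Substituting: Ksp = (2s)^2(3s)^3 = 108s^5
With s = 3.68 × 10^-8: Ksp = 7.29 × 10^-36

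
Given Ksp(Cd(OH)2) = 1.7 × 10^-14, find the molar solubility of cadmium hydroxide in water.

1.6 × 10^-5 M

Cd(OH)2(s) ⇌ Cd^2+(aq) + 2 OH^-(aq)
Ksp = [Cd^2+][OH^-]^2
For each mole of Cd(OH)2 that dissolves: [Cd^2+] = s, [OH^-] = 2s.
Ksp = s(2s)^2 = 4s^3
Solving, s = (1.7 × 10^-14/4)^(1/3) = 1.6 × 10^-5 M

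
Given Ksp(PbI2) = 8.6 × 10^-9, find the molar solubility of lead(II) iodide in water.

PbI2(s) ⇌ Pb^2+(aq) + 2 I^-(aq)
Ksp = [Pb^2+][I^-]^2
For each mole of PbI2 that dissolves: [Pb^2+] = s, [I^-] = 2s.
Ksp = s(2s)^2 = 4s^3
Solving, s = (8.6 × 10^-9/4)^(1/3) = 1.3 × 10^-3 M

s ≈ 1.3 × 10^-3 M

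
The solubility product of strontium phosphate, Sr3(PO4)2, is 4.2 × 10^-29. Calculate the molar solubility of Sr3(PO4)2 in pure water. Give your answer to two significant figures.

8.3 x 10^-7 M

Sr3(PO4)2(s) <=> 3 Sr^2+(aq) + 2 PO4^3-(aq)
Ksp = [Sr^2+]^3[PO4^3-]^2
For each mole of Sr3(PO4)2 that dissolves: [Sr^2+] = 3s, [PO4^3-] = 2s.
Substituting: Ksp = (3s)^3(2s)^2 = 108s^5
s = (4.2 × 10^-29 / 108)^(1/5) = 8.3 × 10^-7 M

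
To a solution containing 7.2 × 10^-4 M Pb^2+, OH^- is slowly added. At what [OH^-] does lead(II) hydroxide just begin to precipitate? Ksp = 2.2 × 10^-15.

Pb(OH)2(s) ⇌ Pb^2+ + 2 OH^-
Ksp = [Pb^2+][OH^-]^2
Precipitation begins when Q = Ksp. With [Pb^2+] = 7.2 × 10^-4 M:
2.2 × 10^-15 = (7.2 × 10^-4) × [OH^-]^2
[OH^-] = (2.2 × 10^-15 / 7.2 × 10^-4)^(1/2) = 1.7 × 10^-6 M

[OH^-] = 1.7 × 10^-6 M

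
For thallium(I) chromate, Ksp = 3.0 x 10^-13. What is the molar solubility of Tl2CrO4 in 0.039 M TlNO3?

Tl2CrO4(s) <=> 2 Tl^+ + CrO4^2-
Ksp = [Tl^+]^2[CrO4^2-]
Let s be the molar solubility in this solution. [Tl^+] = 0.039 + 2s ≈ 0.039, [CrO4^2-] = s (common-ion effect: Tl^+ is already 0.039 M).
Ksp ≈ (0.039)^2 × s
s = 2.0 x 10^-10 M
Check: 2s = 3.9 × 10^-10 ≪ 0.039, so the approximation is valid.

s = 2.0 × 10^-10 M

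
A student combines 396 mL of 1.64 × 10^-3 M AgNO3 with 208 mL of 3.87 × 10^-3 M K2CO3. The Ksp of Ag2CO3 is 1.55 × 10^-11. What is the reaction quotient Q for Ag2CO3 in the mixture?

Total volume = 396 + 208 = 604 mL.
[Ag^+] = 1.64 x 10^-3 × (396/604) = 1.075 x 10^-3 M
[CO3^2-] = 3.87 × 10^-3 × (208/604) = 1.333 x 10^-3 M
Ag2CO3(s) ⇌ 2 Ag^+(aq) + CO3^2-(aq), so Q = [Ag^+]^2[CO3^2-]
Q = (1.075 × 10^-3)^2(1.333 × 10^-3) = 1.54 × 10^-9
Q > Ksp, so Ag2CO3 will precipitate.

Q = 1.54e-9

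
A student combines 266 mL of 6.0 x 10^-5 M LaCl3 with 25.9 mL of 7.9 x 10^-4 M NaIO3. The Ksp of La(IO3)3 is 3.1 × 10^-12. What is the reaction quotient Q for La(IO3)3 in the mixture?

Total volume = 266 + 25.9 = 291.9 mL.
[La^3+] = 6.0 × 10^-5 × (266/291.9) = 5.47 × 10^-5 M
[IO3^-] = 7.9 × 10^-4 × (25.9/291.9) = 7.01 x 10^-5 M
La(IO3)3(s) ⇌ La^3+ + 3 IO3^-, so Q = [La^3+][IO3^-]^3
Q = (5.47 × 10^-5)(7.01 x 10^-5)^3 = 1.9 × 10^-17
Q < Ksp, so no precipitate of La(IO3)3 forms.

1.9e-17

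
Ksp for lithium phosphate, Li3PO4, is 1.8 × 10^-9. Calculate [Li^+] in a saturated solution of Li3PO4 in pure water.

[Li^+] = 8.6e-3 M

Li3PO4(s) <=> 3 Li^+(aq) + PO4^3-(aq)
Ksp = [Li^+]^3[PO4^3-]
If s mol/L of Li3PO4 dissolves, [Li^+] = 3s and [PO4^3-] = s.
So Ksp = (3s)^3 × s = 27s^4
s = (1.8 × 10^-9 / 27)^(1/4) = 2.86 × 10^-3 M
[Li^+] = 3s = 8.6 × 10^-3 M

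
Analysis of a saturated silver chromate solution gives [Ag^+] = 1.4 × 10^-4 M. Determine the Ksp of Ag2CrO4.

1.4 × 10^-12

Ag2CrO4(s) ⇌ 2 Ag^+ + CrO4^2-
Stoichiometry gives [CrO4^2-] = (1/2)[Ag^+] = 7.00 × 10^-5 M.
Ksp = [Ag^+]^2[CrO4^2-]
Ksp = (1.4 x 10^-4)^2 × 7.00 x 10^-5 = 1.4 x 10^-12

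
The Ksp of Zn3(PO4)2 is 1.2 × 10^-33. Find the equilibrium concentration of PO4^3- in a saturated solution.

Zn3(PO4)2(s) ⇌ 3 Zn^2+ + 2 PO4^3-
Ksp = [Zn^2+]^3[PO4^3-]^2
For each mole of Zn3(PO4)2 that dissolves: [Zn^2+] = 3s, [PO4^3-] = 2s.
Substituting: Ksp = (3s)^3(2s)^2 = 108s^5
s^5 = 1.2 × 10^-33 / 108, so s = 1.02 × 10^-7 M
[PO4^3-] = 2s = 2.0 × 10^-7 M

[PO4^3-] ≈ 2.0 x 10^-7 M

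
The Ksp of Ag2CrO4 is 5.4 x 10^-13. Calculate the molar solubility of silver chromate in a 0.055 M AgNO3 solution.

Ag2CrO4(s) ⇌ 2 Ag^+(aq) + CrO4^2-(aq)
Ksp = [Ag^+]^2[CrO4^2-]
If s mol/L dissolves here, [Ag^+] = 0.055 + 2s ≈ 0.055, [CrO4^2-] = s (since Ag^+ from AgNO3 dominates).
Ksp ≈ (0.055)^2 × s
s = 1.8 × 10^-10 M
Check: 2s = 3.6 × 10^-10 ≪ 0.055, so the approximation is valid.

1.8 x 10^-10 M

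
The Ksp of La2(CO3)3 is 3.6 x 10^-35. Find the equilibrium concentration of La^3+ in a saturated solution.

[La^3+] = 1.0e-7 M

La2(CO3)3(s) ⇌ 2 La^3+ + 3 CO3^2-
Ksp = [La^3+]^2[CO3^2-]^3
With molar solubility s: [La^3+] = 2s, [CO3^2-] = 3s.
Ksp = (2s)^2(3s)^3 = 108s^5
Solving, s = (3.6 x 10^-35/108)^(1/5) = 5.06 x 10^-8 M
[La^3+] = 2s = 1.0 x 10^-7 M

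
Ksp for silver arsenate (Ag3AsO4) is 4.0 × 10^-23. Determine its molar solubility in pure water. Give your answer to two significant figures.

Ag3AsO4(s) ⇌ 3 Ag^+(aq) + AsO4^3-(aq)
Ksp = [Ag^+]^3[AsO4^3-]
If s mol/L of Ag3AsO4 dissolves, [Ag^+] = 3s and [AsO4^3-] = s.
Ksp = (3s)^3s = 27s^4
s = (4.0 × 10^-23 / 27)^(1/4) = 1.1 × 10^-6 M

1.1 × 10^-6 M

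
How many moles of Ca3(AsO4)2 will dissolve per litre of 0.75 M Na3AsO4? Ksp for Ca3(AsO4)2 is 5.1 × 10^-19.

3.2 × 10^-7 M

Ca3(AsO4)2(s) <=> 3 Ca^2+(aq) + 2 AsO4^3-(aq)
Ksp = [Ca^2+]^3[AsO4^3-]^2
If s mol/L dissolves here, [Ca^2+] = 3s, [AsO4^3-] = 0.75 + 2s ≈ 0.75 (common-ion effect: AsO4^3- is already 0.75 M).
Ksp ≈ (3s)^3 × (0.75)^2
s = 3.2 x 10^-7 M
Check: 2s = 6.5 × 10^-7 ≪ 0.75, so the approximation is valid.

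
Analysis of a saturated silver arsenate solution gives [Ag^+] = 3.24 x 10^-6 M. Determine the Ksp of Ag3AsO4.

Ag3AsO4(s) ⇌ 3 Ag^+(aq) + AsO4^3-(aq)
Stoichiometry gives [AsO4^3-] = (1/3)[Ag^+] = 1.080 x 10^-6 M.
Ksp = [Ag^+]^3[AsO4^3-]
Ksp = (3.24 × 10^-6)^3 × 1.080 x 10^-6 = 3.67 × 10^-23

Ksp ≈ 3.67 × 10^-23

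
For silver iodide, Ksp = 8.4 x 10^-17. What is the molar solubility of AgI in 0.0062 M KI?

1.4 x 10^-14 M

AgI(s) <=> Ag^+(aq) + I^-(aq)
Ksp = [Ag^+][I^-]
Let s be the molar solubility in this solution. [Ag^+] = s, [I^-] = 0.0062 + s ≈ 0.0062 (Ksp is small, so little additional dissolves).
Ksp ≈ s × 0.0062
s = 1.4 × 10^-14 M
Check: s = 1.4 x 10^-14 ≪ 0.0062, so the approximation is valid.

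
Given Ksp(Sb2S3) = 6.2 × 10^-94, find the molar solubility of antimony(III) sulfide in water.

Sb2S3(s) ⇌ 2 Sb^3+(aq) + 3 S^2-(aq)
Ksp = [Sb^3+]^2[S^2-]^3
Let s = molar solubility. Then [Sb^3+] = 2s and [S^2-] = 3s.
Substituting: Ksp = (2s)^2(3s)^3 = 108s^5
s = (6.2 × 10^-94 / 108)^(1/5) = 8.9 x 10^-20 M

s ≈ 8.9 × 10^-20 M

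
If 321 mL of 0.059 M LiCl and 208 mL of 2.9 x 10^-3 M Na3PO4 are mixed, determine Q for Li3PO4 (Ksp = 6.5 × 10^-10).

Q ≈ 5.2 x 10^-8

Total volume = 321 + 208 = 529 mL.
[Li^+] = 5.9 x 10^-2 × (321/529) = 3.58 x 10^-2 M
[PO4^3-] = 2.9 x 10^-3 × (208/529) = 1.14 × 10^-3 M
Li3PO4(s) <=> 3 Li^+ + PO4^3-, so Q = [Li^+]^3[PO4^3-]
Q = (3.58 x 10^-2)^3(1.14 x 10^-3) = 5.2 × 10^-8
Q > Ksp, so Li3PO4 will precipitate.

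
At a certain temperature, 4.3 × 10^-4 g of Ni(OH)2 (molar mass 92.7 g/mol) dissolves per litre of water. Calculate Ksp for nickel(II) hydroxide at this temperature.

4.0 × 10^-16

Molar solubility s = (4.3 × 10^-4 g/L) / (92.7 g/mol) = 4.64 × 10^-6 M.
Ni(OH)2(s) <=> Ni^2+ + 2 OH^-
With molar solubility s: [Ni^2+] = s, [OH^-] = 2s.
Ksp = [Ni^2+][OH^-]^2
Substituting: Ksp = s(2s)^2 = 4s^3
Ksp = 4 × (4.64 × 10^-6)^3 = 4.0 × 10^-16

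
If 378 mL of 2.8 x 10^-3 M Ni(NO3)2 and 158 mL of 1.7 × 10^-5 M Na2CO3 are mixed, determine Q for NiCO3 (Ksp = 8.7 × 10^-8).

Total volume = 378 + 158 = 536 mL.
[Ni^2+] = 2.8 x 10^-3 × (378/536) = 1.97 x 10^-3 M
[CO3^2-] = 1.7 x 10^-5 × (158/536) = 5.01 x 10^-6 M
NiCO3(s) ⇌ Ni^2+(aq) + CO3^2-(aq), so Q = [Ni^2+][CO3^2-]
Q = (1.97 × 10^-3)(5.01 × 10^-6) = 9.9 x 10^-9
Q < Ksp, so no precipitate of NiCO3 forms.

Q ≈ 9.9 × 10^-9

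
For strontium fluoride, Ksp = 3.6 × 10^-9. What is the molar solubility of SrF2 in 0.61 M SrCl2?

3.8 × 10^-5 M

SrF2(s) <=> Sr^2+(aq) + 2 F^-(aq)
Ksp = [Sr^2+][F^-]^2
Let s be the molar solubility in this solution. [Sr^2+] = 0.61 + s ≈ 0.61, [F^-] = 2s (common-ion effect: Sr^2+ is already 0.61 M).
Ksp ≈ 0.61 × (2s)^2
s = 3.8 x 10^-5 M
Check: s = 3.8 × 10^-5 ≪ 0.61, so the approximation is valid.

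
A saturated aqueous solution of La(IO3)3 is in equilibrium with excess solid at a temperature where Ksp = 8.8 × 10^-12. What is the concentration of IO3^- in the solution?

La(IO3)3(s) ⇌ La^3+ + 3 IO3^-
Ksp = [La^3+][IO3^-]^3
If s mol/L of La(IO3)3 dissolves, [La^3+] = s and [IO3^-] = 3s.
Ksp = s(3s)^3 = 27s^4
Solving, s = (8.8 × 10^-12/27)^(1/4) = 7.56 × 10^-4 M
[IO3^-] = 3s = 2.3 × 10^-3 M

[IO3^-] ≈ 2.3e-3 M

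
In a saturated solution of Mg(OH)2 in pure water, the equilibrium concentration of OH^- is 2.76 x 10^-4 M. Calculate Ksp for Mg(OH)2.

Mg(OH)2(s) ⇌ Mg^2+ + 2 OH^-
Stoichiometry gives [Mg^2+] = (1/2)[OH^-] = 1.380 × 10^-4 M.
Ksp = [Mg^2+][OH^-]^2
Ksp = 1.380 × 10^-4 × (2.76 × 10^-4)^2 = 1.05 × 10^-11

Ksp = 1.05 x 10^-11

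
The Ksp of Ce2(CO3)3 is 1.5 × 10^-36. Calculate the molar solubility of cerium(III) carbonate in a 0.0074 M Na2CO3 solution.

9.6 x 10^-16 M

Ce2(CO3)3(s) <=> 2 Ce^3+ + 3 CO3^2-
Ksp = [Ce^3+]^2[CO3^2-]^3
If s mol/L dissolves here, [Ce^3+] = 2s, [CO3^2-] = 0.0074 + 3s ≈ 0.0074 (since CO3^2- from Na2CO3 dominates).
Ksp ≈ (2s)^2 × (0.0074)^3
s = 9.6 × 10^-16 M
Check: 3s = 2.9 × 10^-15 ≪ 0.0074, so the approximation is valid.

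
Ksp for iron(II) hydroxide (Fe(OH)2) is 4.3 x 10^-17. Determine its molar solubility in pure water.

s ≈ 2.2 × 10^-6 M

Fe(OH)2(s) ⇌ Fe^2+ + 2 OH^-
Ksp = [Fe^2+][OH^-]^2
With molar solubility s: [Fe^2+] = s, [OH^-] = 2s.
Ksp = s(2s)^2 = 4s^3
Solving, s = (4.3 x 10^-17/4)^(1/3) = 2.2 x 10^-6 M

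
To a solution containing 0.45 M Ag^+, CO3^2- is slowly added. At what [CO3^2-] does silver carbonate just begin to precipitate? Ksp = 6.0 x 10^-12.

Ag2CO3(s) <=> 2 Ag^+ + CO3^2-
Ksp = [Ag^+]^2[CO3^2-]
Precipitation begins when Q = Ksp. With [Ag^+] = 0.45 M:
6.0 x 10^-12 = (0.45)^2 × [CO3^2-]
[CO3^2-] = (6.0 x 10^-12 / 2.03 × 10^-1) = 3.0 × 10^-11 M

[CO3^2-] = 3.0 x 10^-11 M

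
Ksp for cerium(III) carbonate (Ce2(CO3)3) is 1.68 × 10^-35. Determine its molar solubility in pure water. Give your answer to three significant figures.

s ≈ 4.35e-8 M

Ce2(CO3)3(s) ⇌ 2 Ce^3+(aq) + 3 CO3^2-(aq)
Ksp = [Ce^3+]^2[CO3^2-]^3
With molar solubility s: [Ce^3+] = 2s, [CO3^2-] = 3s.
Substituting: Ksp = (2s)^2(3s)^3 = 108s^5
Solving, s = (1.68 × 10^-35/108)^(1/5) = 4.35 × 10^-8 M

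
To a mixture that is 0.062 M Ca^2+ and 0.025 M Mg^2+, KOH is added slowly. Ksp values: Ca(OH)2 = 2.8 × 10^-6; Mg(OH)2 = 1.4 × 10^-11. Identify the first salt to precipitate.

Precipitation of each salt starts when its ion product equals its Ksp.
For Ca(OH)2: 2.8 × 10^-6 = 0.062 × [OH^-]^2  ⇒  [OH^-] = 6.7 × 10^-3 M.
For Mg(OH)2: 1.4 × 10^-11 = 0.025 × [OH^-]^2  ⇒  [OH^-] = 2.4 × 10^-5 M.
The salt with the lower threshold [OH^-] precipitates first: Mg(OH)2.

Mg(OH)2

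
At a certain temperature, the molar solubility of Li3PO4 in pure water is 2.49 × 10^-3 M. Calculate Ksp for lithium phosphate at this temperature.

Ksp = 1.04e-9

Li3PO4(s) <=> 3 Li^+ + PO4^3-
For each mole of Li3PO4 that dissolves: [Li^+] = 3s, [PO4^3-] = s.
Ksp = [Li^+]^3[PO4^3-]
Ksp = (3s)^3s = 27s^4
Ksp = 27 × (2.49 × 10^-3)^4 = 1.04 × 10^-9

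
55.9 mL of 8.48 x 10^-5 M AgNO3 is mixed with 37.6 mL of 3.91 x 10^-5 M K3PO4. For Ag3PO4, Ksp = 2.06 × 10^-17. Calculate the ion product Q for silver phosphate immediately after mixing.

Total volume = 55.9 + 37.6 = 93.5 mL.
[Ag^+] = 8.48 × 10^-5 × (55.9/93.5) = 5.070 × 10^-5 M
[PO4^3-] = 3.91 × 10^-5 × (37.6/93.5) = 1.572 × 10^-5 M
Ag3PO4(s) <=> 3 Ag^+(aq) + PO4^3-(aq), so Q = [Ag^+]^3[PO4^3-]
Q = (5.070 × 10^-5)^3(1.572 × 10^-5) = 2.05 × 10^-18
Q < Ksp, so no precipitate of Ag3PO4 forms.

2.05 × 10^-18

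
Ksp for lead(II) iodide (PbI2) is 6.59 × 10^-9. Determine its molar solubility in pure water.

s = 1.18e-3 M

PbI2(s) ⇌ Pb^2+ + 2 I^-
Ksp = [Pb^2+][I^-]^2
For each mole of PbI2 that dissolves: [Pb^2+] = s, [I^-] = 2s.
Substituting: Ksp = s(2s)^2 = 4s^3
Solving, s = (6.59 × 10^-9/4)^(1/3) = 1.18 × 10^-3 M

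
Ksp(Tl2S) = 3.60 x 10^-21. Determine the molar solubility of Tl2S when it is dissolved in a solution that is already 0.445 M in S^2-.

4.50 × 10^-11 M

Tl2S(s) <=> 2 Tl^+ + S^2-
Ksp = [Tl^+]^2[S^2-]
Let s = moles of Tl2S that dissolve per litre. [Tl^+] = 2s, [S^2-] = 0.445 + s ≈ 0.445 (since the S^2- already present dominates).
Ksp ≈ (2s)^2 × 0.445
s = 4.50 x 10^-11 M
Check: s = 4.5 × 10^-11 ≪ 0.445, so the approximation is valid.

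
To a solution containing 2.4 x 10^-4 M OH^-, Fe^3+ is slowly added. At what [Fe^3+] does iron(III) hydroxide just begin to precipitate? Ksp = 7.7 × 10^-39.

5.6e-28 M

Fe(OH)3(s) ⇌ Fe^3+(aq) + 3 OH^-(aq)
Ksp = [Fe^3+][OH^-]^3
Precipitation begins when Q = Ksp. With [OH^-] = 2.4 x 10^-4 M:
7.7 × 10^-39 = (2.4 x 10^-4)^3 × [Fe^3+]
[Fe^3+] = (7.7 × 10^-39 / 1.38 × 10^-11) = 5.6 × 10^-28 M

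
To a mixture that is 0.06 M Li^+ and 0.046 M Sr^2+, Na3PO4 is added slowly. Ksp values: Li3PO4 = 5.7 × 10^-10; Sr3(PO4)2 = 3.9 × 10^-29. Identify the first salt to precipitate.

Sr3(PO4)2

Precipitation of each salt starts when its ion product equals its Ksp.
For Li3PO4: 5.7 × 10^-10 = (0.06)^3 × [PO4^3-]  ⇒  [PO4^3-] = 2.6 × 10^-6 M.
For Sr3(PO4)2: 3.9 × 10^-29 = (0.046)^3 × [PO4^3-]^2  ⇒  [PO4^3-] = 6.3 × 10^-13 M.
The salt with the lower threshold [PO4^3-] precipitates first: Sr3(PO4)2.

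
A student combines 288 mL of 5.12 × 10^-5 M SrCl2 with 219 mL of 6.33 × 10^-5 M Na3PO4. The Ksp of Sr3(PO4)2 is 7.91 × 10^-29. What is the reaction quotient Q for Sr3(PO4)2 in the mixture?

Total volume = 288 + 219 = 507 mL.
[Sr^2+] = 5.12 × 10^-5 × (288/507) = 2.908 × 10^-5 M
[PO4^3-] = 6.33 x 10^-5 × (219/507) = 2.734 × 10^-5 M
Sr3(PO4)2(s) <=> 3 Sr^2+(aq) + 2 PO4^3-(aq), so Q = [Sr^2+]^3[PO4^3-]^2
Q = (2.908 × 10^-5)^3(2.734 × 10^-5)^2 = 1.84 x 10^-23
Q > Ksp, so Sr3(PO4)2 will precipitate.

1.84e-23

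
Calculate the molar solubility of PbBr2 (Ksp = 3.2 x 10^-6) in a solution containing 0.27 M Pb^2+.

PbBr2(s) ⇌ Pb^2+(aq) + 2 Br^-(aq)
Ksp = [Pb^2+][Br^-]^2
Let s be the molar solubility in this solution. [Pb^2+] = 0.27 + s ≈ 0.27, [Br^-] = 2s (since the Pb^2+ already present dominates).
Ksp ≈ 0.27 × (2s)^2
s = 1.7 × 10^-3 M
Check: s = 1.7 × 10^-3 ≪ 0.27, so the approximation is valid.

1.7 × 10^-3 M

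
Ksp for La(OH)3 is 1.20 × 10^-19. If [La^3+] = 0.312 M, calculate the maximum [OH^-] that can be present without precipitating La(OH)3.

La(OH)3(s) ⇌ La^3+(aq) + 3 OH^-(aq)
Ksp = [La^3+][OH^-]^3
Precipitation begins when Q = Ksp. With [La^3+] = 0.312 M:
1.20 × 10^-19 = (0.312) × [OH^-]^3
[OH^-] = (1.20 × 10^-19 / 3.12 × 10^-1)^(1/3) = 7.27 x 10^-7 M

[OH^-] = 7.27 x 10^-7 M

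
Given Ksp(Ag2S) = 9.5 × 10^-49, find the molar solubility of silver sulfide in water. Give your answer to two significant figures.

Ag2S(s) <=> 2 Ag^+ + S^2-
Ksp = [Ag^+]^2[S^2-]
For each mole of Ag2S that dissolves: [Ag^+] = 2s, [S^2-] = s.
Ksp = (2s)^2s = 4s^3
s = (9.5 × 10^-49 / 4)^(1/3) = 6.2 × 10^-17 M

6.2 x 10^-17 M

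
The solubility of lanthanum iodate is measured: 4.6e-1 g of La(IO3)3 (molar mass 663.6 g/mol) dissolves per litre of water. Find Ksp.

Molar solubility s = (4.6 × 10^-1 g/L) / (663.6 g/mol) = 6.93 × 10^-4 M.
La(IO3)3(s) ⇌ La^3+ + 3 IO3^-
For each mole of La(IO3)3 that dissolves: [La^3+] = s, [IO3^-] = 3s.
Ksp = [La^3+][IO3^-]^3
Ksp = s(3s)^3 = 27s^4
Ksp = 27 × (6.93 × 10^-4)^4 = 6.2 x 10^-12

Ksp ≈ 6.2e-12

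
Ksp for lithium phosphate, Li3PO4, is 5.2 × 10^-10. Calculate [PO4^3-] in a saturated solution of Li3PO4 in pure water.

Li3PO4(s) ⇌ 3 Li^+ + PO4^3-
Ksp = [Li^+]^3[PO4^3-]
If s mol/L of Li3PO4 dissolves, [Li^+] = 3s and [PO4^3-] = s.
Substituting: Ksp = (3s)^3s = 27s^4
s = (5.2 × 10^-10 / 27)^(1/4) = 2.09 × 10^-3 M
[PO4^3-] = s = 2.1 × 10^-3 M

2.1 × 10^-3 M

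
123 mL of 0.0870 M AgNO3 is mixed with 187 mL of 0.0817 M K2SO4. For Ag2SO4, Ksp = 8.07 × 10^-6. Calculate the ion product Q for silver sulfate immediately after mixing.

5.87 × 10^-5

Total volume = 123 + 187 = 310 mL.
[Ag^+] = 8.70 × 10^-2 × (123/310) = 3.452 x 10^-2 M
[SO4^2-] = 8.17 × 10^-2 × (187/310) = 4.928 x 10^-2 M
Ag2SO4(s) <=> 2 Ag^+(aq) + SO4^2-(aq), so Q = [Ag^+]^2[SO4^2-]
Q = (3.452 x 10^-2)^2(4.928 × 10^-2) = 5.87 × 10^-5
Q > Ksp, so Ag2SO4 will precipitate.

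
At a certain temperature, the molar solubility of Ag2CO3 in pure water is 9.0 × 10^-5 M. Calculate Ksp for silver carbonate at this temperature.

2.9 × 10^-12

Ag2CO3(s) ⇌ 2 Ag^+(aq) + CO3^2-(aq)
If s mol/L of Ag2CO3 dissolves, [Ag^+] = 2s and [CO3^2-] = s.
Ksp = [Ag^+]^2[CO3^2-]
So Ksp = (2s)^2 × s = 4s^3
Ksp = 4 × (9.0 x 10^-5)^3 = 2.9 x 10^-12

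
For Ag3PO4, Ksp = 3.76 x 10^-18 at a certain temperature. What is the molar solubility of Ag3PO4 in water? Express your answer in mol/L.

Ag3PO4(s) <=> 3 Ag^+ + PO4^3-
Ksp = [Ag^+]^3[PO4^3-]
For each mole of Ag3PO4 that dissolves: [Ag^+] = 3s, [PO4^3-] = s.
Substituting: Ksp = (3s)^3s = 27s^4
Solving, s = (3.76 x 10^-18/27)^(1/4) = 1.93 x 10^-5 M

1.93e-5 M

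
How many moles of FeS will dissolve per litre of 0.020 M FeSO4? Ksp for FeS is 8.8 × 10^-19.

4.4e-17 M

FeS(s) ⇌ Fe^2+(aq) + S^2-(aq)
Ksp = [Fe^2+][S^2-]
If s mol/L dissolves here, [Fe^2+] = 0.020 + s ≈ 0.020, [S^2-] = s (since Fe^2+ from FeSO4 dominates).
Ksp ≈ 0.020 × s
s = 4.4 x 10^-17 M
Check: s = 4.4 x 10^-17 ≪ 0.020, so the approximation is valid.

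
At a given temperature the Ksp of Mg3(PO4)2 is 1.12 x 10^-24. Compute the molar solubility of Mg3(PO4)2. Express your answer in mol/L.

Mg3(PO4)2(s) ⇌ 3 Mg^2+ + 2 PO4^3-
Ksp = [Mg^2+]^3[PO4^3-]^2
If s mol/L of Mg3(PO4)2 dissolves, [Mg^2+] = 3s and [PO4^3-] = 2s.
Ksp = (3s)^3(2s)^2 = 108s^5
Solving, s = (1.12 x 10^-24/108)^(1/5) = 6.36 × 10^-6 M

s ≈ 6.36 × 10^-6 M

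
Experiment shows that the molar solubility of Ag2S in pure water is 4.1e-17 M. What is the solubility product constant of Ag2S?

Ag2S(s) ⇌ 2 Ag^+(aq) + S^2-(aq)
Let s = molar solubility. Then [Ag^+] = 2s and [S^2-] = s.
Ksp = [Ag^+]^2[S^2-]
So Ksp = (2s)^2 × s = 4s^3
With s = 4.1 x 10^-17: Ksp = 2.8 × 10^-49

Ksp = 2.8e-49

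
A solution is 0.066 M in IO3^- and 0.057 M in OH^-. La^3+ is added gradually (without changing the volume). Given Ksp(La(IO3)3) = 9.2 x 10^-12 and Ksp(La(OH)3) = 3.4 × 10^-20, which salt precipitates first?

Precipitation of each salt starts when its ion product equals its Ksp.
For La(IO3)3: 9.2 x 10^-12 = (0.066)^3 × [La^3+]  ⇒  [La^3+] = 3.2 × 10^-8 M.
For La(OH)3: 3.4 × 10^-20 = (0.057)^3 × [La^3+]  ⇒  [La^3+] = 1.8 × 10^-16 M.
The salt with the lower threshold [La^3+] precipitates first: La(OH)3.

La(OH)3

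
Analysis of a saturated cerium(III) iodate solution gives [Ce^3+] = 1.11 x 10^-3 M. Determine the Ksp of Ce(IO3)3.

4.10 × 10^-11

Ce(IO3)3(s) ⇌ Ce^3+(aq) + 3 IO3^-(aq)
Stoichiometry gives [IO3^-] = (3/1)[Ce^3+] = 3.330 x 10^-3 M.
Ksp = [Ce^3+][IO3^-]^3
Ksp = 1.11 × 10^-3 × (3.330 × 10^-3)^3 = 4.10 × 10^-11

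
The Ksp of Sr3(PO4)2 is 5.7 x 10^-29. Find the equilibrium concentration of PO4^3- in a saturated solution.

Sr3(PO4)2(s) ⇌ 3 Sr^2+ + 2 PO4^3-
Ksp = [Sr^2+]^3[PO4^3-]^2
Let s = molar solubility. Then [Sr^2+] = 3s and [PO4^3-] = 2s.
Ksp = (3s)^3(2s)^2 = 108s^5
Solving, s = (5.7 x 10^-29/108)^(1/5) = 8.80 x 10^-7 M
[PO4^3-] = 2s = 1.8 × 10^-6 M

[PO4^3-] ≈ 1.8e-6 M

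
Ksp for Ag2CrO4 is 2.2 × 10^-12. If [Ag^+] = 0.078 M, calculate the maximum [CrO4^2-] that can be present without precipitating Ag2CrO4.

3.6 × 10^-10 M

Ag2CrO4(s) ⇌ 2 Ag^+(aq) + CrO4^2-(aq)
Ksp = [Ag^+]^2[CrO4^2-]
Precipitation begins when Q = Ksp. With [Ag^+] = 0.078 M:
2.2 × 10^-12 = (0.078)^2 × [CrO4^2-]
[CrO4^2-] = (2.2 × 10^-12 / 6.08 × 10^-3) = 3.6 × 10^-10 M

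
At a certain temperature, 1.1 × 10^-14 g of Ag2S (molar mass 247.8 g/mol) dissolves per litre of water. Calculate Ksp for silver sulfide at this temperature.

Molar solubility s = (1.1 × 10^-14 g/L) / (247.8 g/mol) = 4.44 × 10^-17 M.
Ag2S(s) ⇌ 2 Ag^+(aq) + S^2-(aq)
If s mol/L of Ag2S dissolves, [Ag^+] = 2s and [S^2-] = s.
Ksp = [Ag^+]^2[S^2-]
Substituting: Ksp = (2s)^2s = 4s^3
Ksp = 4 × (4.44 x 10^-17)^3 = 3.5 x 10^-49

Ksp ≈ 3.5 × 10^-49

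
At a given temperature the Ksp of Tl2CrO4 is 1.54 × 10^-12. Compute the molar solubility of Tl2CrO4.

Tl2CrO4(s) <=> 2 Tl^+ + CrO4^2-
Ksp = [Tl^+]^2[CrO4^2-]
If s mol/L of Tl2CrO4 dissolves, [Tl^+] = 2s and [CrO4^2-] = s.
Ksp = (2s)^2s = 4s^3
Solving, s = (1.54 × 10^-12/4)^(1/3) = 7.27 × 10^-5 M

s ≈ 7.27 x 10^-5 M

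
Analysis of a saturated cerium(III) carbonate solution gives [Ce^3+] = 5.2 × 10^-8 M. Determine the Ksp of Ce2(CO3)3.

Ce2(CO3)3(s) ⇌ 2 Ce^3+(aq) + 3 CO3^2-(aq)
Stoichiometry gives [CO3^2-] = (3/2)[Ce^3+] = 7.80 × 10^-8 M.
Ksp = [Ce^3+]^2[CO3^2-]^3
Ksp = (5.2 × 10^-8)^2 × (7.80 × 10^-8)^3 = 1.3 × 10^-36

Ksp = 1.3 × 10^-36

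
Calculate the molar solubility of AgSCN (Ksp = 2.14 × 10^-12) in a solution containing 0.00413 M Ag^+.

AgSCN(s) <=> Ag^+(aq) + SCN^-(aq)
Ksp = [Ag^+][SCN^-]
If s mol/L dissolves here, [Ag^+] = 0.00413 + s ≈ 0.00413, [SCN^-] = s (since the Ag^+ already present dominates).
Ksp ≈ 0.00413 × s
s = 5.18 × 10^-10 M
Check: s = 5.2 × 10^-10 ≪ 0.00413, so the approximation is valid.

5.18 × 10^-10 M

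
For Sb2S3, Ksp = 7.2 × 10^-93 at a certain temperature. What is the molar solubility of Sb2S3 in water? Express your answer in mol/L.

s ≈ 1.5 × 10^-19 M

Sb2S3(s) <=> 2 Sb^3+(aq) + 3 S^2-(aq)
Ksp = [Sb^3+]^2[S^2-]^3
If s mol/L of Sb2S3 dissolves, [Sb^3+] = 2s and [S^2-] = 3s.
So Ksp = (2s)^2 × (3s)^3 = 108s^5
Solving, s = (7.2 × 10^-93/108)^(1/5) = 1.5 x 10^-19 M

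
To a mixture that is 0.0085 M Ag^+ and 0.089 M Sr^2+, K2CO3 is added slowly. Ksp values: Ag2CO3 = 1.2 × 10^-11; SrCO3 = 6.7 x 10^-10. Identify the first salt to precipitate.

SrCO3

Precipitation of each salt starts when its ion product equals its Ksp.
For Ag2CO3: 1.2 × 10^-11 = (0.0085)^2 × [CO3^2-]  ⇒  [CO3^2-] = 1.7 × 10^-7 M.
For SrCO3: 6.7 x 10^-10 = 0.089 × [CO3^2-]  ⇒  [CO3^2-] = 7.5 × 10^-9 M.
The salt with the lower threshold [CO3^2-] precipitates first: SrCO3.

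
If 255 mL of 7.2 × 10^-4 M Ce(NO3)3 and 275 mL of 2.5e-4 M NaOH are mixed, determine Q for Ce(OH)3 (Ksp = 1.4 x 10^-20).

Q ≈ 7.6e-16

Total volume = 255 + 275 = 530 mL.
[Ce^3+] = 7.2 × 10^-4 × (255/530) = 3.46 × 10^-4 M
[OH^-] = 2.5 × 10^-4 × (275/530) = 1.30 × 10^-4 M
Ce(OH)3(s) <=> Ce^3+ + 3 OH^-, so Q = [Ce^3+][OH^-]^3
Q = (3.46 x 10^-4)(1.30 x 10^-4)^3 = 7.6 × 10^-16
Q > Ksp, so Ce(OH)3 will precipitate.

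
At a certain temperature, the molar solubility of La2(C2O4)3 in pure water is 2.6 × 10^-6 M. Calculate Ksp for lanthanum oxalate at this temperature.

Ksp ≈ 1.3 × 10^-26

La2(C2O4)3(s) ⇌ 2 La^3+ + 3 C2O4^2-
If s mol/L of La2(C2O4)3 dissolves, [La^3+] = 2s and [C2O4^2-] = 3s.
Ksp = [La^3+]^2[C2O4^2-]^3
Ksp = (2s)^2(3s)^3 = 108s^5
With s = 2.6 × 10^-6: Ksp = 1.3 x 10^-26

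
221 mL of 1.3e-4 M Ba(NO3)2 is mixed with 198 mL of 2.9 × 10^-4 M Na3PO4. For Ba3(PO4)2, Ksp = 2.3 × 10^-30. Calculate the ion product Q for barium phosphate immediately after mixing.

Total volume = 221 + 198 = 419 mL.
[Ba^2+] = 1.3 × 10^-4 × (221/419) = 6.86 × 10^-5 M
[PO4^3-] = 2.9 × 10^-4 × (198/419) = 1.37 × 10^-4 M
Ba3(PO4)2(s) ⇌ 3 Ba^2+ + 2 PO4^3-, so Q = [Ba^2+]^3[PO4^3-]^2
Q = (6.86 x 10^-5)^3(1.37 x 10^-4)^2 = 6.1 x 10^-21
Q > Ksp, so Ba3(PO4)2 will precipitate.

Q ≈ 6.1e-21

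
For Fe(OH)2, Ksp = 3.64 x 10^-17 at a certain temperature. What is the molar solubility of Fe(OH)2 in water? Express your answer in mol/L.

Fe(OH)2(s) ⇌ Fe^2+ + 2 OH^-
Ksp = [Fe^2+][OH^-]^2
Let s = molar solubility. Then [Fe^2+] = s and [OH^-] = 2s.
Ksp = s(2s)^2 = 4s^3
Solving, s = (3.64 x 10^-17/4)^(1/3) = 2.09 × 10^-6 M

s ≈ 2.09e-6 M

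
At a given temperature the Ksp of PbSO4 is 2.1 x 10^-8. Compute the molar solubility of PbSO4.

1.4 × 10^-4 M

PbSO4(s) <=> Pb^2+(aq) + SO4^2-(aq)
Ksp = [Pb^2+][SO4^2-]
With molar solubility s: [Pb^2+] = s, [SO4^2-] = s.
Ksp = s × s = s^2
s = (2.1 x 10^-8)^(1/2) = 1.4 × 10^-4 M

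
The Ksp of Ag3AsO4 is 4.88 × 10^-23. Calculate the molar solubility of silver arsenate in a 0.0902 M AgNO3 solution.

Ag3AsO4(s) ⇌ 3 Ag^+(aq) + AsO4^3-(aq)
Ksp = [Ag^+]^3[AsO4^3-]
Let s = moles of Ag3AsO4 that dissolve per litre. [Ag^+] = 0.0902 + 3s ≈ 0.0902, [AsO4^3-] = s (common-ion effect: Ag^+ is already 0.0902 M).
Ksp ≈ (0.0902)^3 × s
s = 6.65 × 10^-20 M
Check: 3s = 2.0 x 10^-19 ≪ 0.0902, so the approximation is valid.

s = 6.65e-20 M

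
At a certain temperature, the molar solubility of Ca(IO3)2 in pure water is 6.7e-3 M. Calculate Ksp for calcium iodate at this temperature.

Ca(IO3)2(s) ⇌ Ca^2+ + 2 IO3^-
Let s = molar solubility. Then [Ca^2+] = s and [IO3^-] = 2s.
Ksp = [Ca^2+][IO3^-]^2
Substituting: Ksp = s(2s)^2 = 4s^3
With s = 6.7 × 10^-3: Ksp = 1.2 × 10^-6

Ksp ≈ 1.2 × 10^-6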